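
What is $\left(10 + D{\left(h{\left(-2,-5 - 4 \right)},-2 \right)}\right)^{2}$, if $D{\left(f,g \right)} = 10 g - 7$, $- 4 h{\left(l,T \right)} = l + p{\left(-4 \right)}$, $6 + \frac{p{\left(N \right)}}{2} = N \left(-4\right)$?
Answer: $289$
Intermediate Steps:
$p{\left(N \right)} = -12 - 8 N$ ($p{\left(N \right)} = -12 + 2 N \left(-4\right) = -12 + 2 \left(- 4 N\right) = -12 - 8 N$)
$h{\left(l,T \right)} = -5 - \frac{l}{4}$ ($h{\left(l,T \right)} = - \frac{l - -20}{4} = - \frac{l + \left(-12 + 32\right)}{4} = - \frac{l + 20}{4} = - \frac{20 + l}{4} = -5 - \frac{l}{4}$)
$D{\left(f,g \right)} = -7 + 10 g$
$\left(10 + D{\left(h{\left(-2,-5 - 4 \right)},-2 \right)}\right)^{2} = \left(10 + \left(-7 + 10 \left(-2\right)\right)\right)^{2} = \left(10 - 27\right)^{2} = \left(-17\right)^{2} = 289$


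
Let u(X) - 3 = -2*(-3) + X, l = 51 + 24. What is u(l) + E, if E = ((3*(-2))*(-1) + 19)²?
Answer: 709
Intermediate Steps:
E = 625 (E = (-6*(-1) + 19)² = (6 + 19)² = 25² = 625)
l = 75
u(X) = 9 + X (u(X) = 3 + (-2*(-3) + X) = 3 + (6 + X) = 9 + X)
u(l) + E = (9 + 75) + 625 = 84 + 625 = 709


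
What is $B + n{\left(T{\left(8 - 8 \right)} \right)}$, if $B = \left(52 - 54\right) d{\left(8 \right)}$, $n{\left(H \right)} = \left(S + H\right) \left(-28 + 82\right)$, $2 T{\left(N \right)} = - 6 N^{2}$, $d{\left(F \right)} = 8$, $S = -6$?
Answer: $-340$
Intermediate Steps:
$T{\left(N \right)} = - 3 N^{2}$ ($T{\left(N \right)} = \frac{\left(-6\right) N^{2}}{2} = - 3 N^{2}$)
$n{\left(H \right)} = -324 + 54 H$ ($n{\left(H \right)} = \left(-6 + H\right) \left(-28 + 82\right) = \left(-6 + H\right) 54 = -324 + 54 H$)
$B = -16$ ($B = \left(52 - 54\right) 8 = \left(-2\right) 8 = -16$)
$B + n{\left(T{\left(8 - 8 \right)} \right)} = -16 - \left(324 - 54 \left(- 3 \left(8 - 8\right)^{2}\right)\right) = -16 - \left(324 - 54 \left(- 3 \cdot 0^{2}\right)\right) = -16 - \left(324 - 54 \left(\left(-3\right) 0\right)\right) = -16 + \left(-324 + 54 \cdot 0\right) = -16 + \left(-324 + 0\right) = -16 - 324 = -340$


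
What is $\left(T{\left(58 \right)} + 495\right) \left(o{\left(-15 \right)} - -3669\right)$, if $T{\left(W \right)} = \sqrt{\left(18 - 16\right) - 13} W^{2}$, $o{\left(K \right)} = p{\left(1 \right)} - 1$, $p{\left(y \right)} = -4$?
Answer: $1813680 + 12325696 i \sqrt{11} \approx 1.8137 \cdot 10^{6} + 4.088 \cdot 10^{7} i$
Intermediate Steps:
$o{\left(K \right)} = -5$ ($o{\left(K \right)} = -4 - 1 = -5$)
$T{\left(W \right)} = i \sqrt{11} W^{2}$ ($T{\left(W \right)} = \sqrt{\left(18 - 16\right) - 13} W^{2} = \sqrt{2 - 13} W^{2} = \sqrt{-11} W^{2} = i \sqrt{11} W^{2}$)
$\left(T{\left(58 \right)} + 495\right) \left(o{\left(-15 \right)} - -3669\right) = \left(i \sqrt{11} \cdot 58^{2} + 495\right) \left(-5 - -3669\right) = \left(i \sqrt{11} \cdot 3364 + 495\right) \left(-5 + 3669\right) = \left(3364 i \sqrt{11} + 495\right) 3664 = \left(495 + 3364 i \sqrt{11}\right) 3664 = 1813680 + 12325696 i \sqrt{11}$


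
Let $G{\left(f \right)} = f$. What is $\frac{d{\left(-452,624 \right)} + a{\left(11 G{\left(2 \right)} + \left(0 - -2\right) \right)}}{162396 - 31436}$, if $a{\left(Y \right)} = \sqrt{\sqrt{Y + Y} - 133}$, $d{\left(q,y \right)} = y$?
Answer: $\frac{39}{8185} + \frac{\sqrt{-133 + 4 \sqrt{3}}}{130960} \approx 0.0047648 + 8.5737 \cdot 10^{-5} i$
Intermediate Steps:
$a{\left(Y \right)} = \sqrt{-133 + \sqrt{2} \sqrt{Y}}$ ($a{\left(Y \right)} = \sqrt{\sqrt{2 Y} - 133} = \sqrt{\sqrt{2} \sqrt{Y} - 133} = \sqrt{-133 + \sqrt{2} \sqrt{Y}}$)
$\frac{d{\left(-452,624 \right)} + a{\left(11 G{\left(2 \right)} + \left(0 - -2\right) \right)}}{162396 - 31436} = \frac{624 + \sqrt{-133 + \sqrt{2} \sqrt{11 \cdot 2 + \left(0 - -2\right)}}}{162396 - 31436} = \frac{624 + \sqrt{-133 + \sqrt{2} \sqrt{22 + \left(0 + 2\right)}}}{130960} = \left(624 + \sqrt{-133 + \sqrt{2} \sqrt{22 + 2}}\right) \frac{1}{130960} = \left(624 + \sqrt{-133 + \sqrt{2} \sqrt{24}}\right) \frac{1}{130960} = \left(624 + \sqrt{-133 + \sqrt{2} \cdot 2 \sqrt{6}}\right) \frac{1}{130960} = \left(624 + \sqrt{-133 + 4 \sqrt{3}}\right) \frac{1}{130960} = \frac{39}{8185} + \frac{\sqrt{-133 + 4 \sqrt{3}}}{130960}$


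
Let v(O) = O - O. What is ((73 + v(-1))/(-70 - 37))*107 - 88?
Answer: -161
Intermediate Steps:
v(O) = 0
((73 + v(-1))/(-70 - 37))*107 - 88 = ((73 + 0)/(-70 - 37))*107 - 88 = (73/(-107))*107 - 88 = (73*(-1/107))*107 - 88 = -73/107*107 - 88 = -73 - 88 = -161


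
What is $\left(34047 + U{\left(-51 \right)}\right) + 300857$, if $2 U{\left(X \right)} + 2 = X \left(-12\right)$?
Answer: $335209$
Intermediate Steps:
$U{\left(X \right)} = -1 - 6 X$ ($U{\left(X \right)} = -1 + \frac{X \left(-12\right)}{2} = -1 + \frac{\left(-12\right) X}{2} = -1 - 6 X$)
$\left(34047 + U{\left(-51 \right)}\right) + 300857 = \left(34047 - -305\right) + 300857 = \left(34047 + \left(-1 + 306\right)\right) + 300857 = \left(34047 + 305\right) + 300857 = 34352 + 300857 = 335209$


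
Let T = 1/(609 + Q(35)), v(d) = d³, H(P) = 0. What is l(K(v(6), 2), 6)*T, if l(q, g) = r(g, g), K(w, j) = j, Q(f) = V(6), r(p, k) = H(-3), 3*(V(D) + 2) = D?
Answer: 0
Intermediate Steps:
V(D) = -2 + D/3
r(p, k) = 0
Q(f) = 0 (Q(f) = -2 + (⅓)*6 = -2 + 2 = 0)
l(q, g) = 0
T = 1/609 (T = 1/(609 + 0) = 1/609 ≈ 0.0016420)
l(K(v(6), 2), 6)*T = 0*(1/609) = 0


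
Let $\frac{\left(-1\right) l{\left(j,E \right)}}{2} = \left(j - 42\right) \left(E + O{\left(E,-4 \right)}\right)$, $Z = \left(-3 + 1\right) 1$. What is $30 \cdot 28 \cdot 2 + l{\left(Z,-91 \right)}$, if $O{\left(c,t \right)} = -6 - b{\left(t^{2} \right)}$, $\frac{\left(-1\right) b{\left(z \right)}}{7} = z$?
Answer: $3000$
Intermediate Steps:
$b{\left(z \right)} = - 7 z$
$Z = -2$ ($Z = \left(-2\right) 1 = -2$)
$O{\left(c,t \right)} = -6 + 7 t^{2}$ ($O{\left(c,t \right)} = -6 - - 7 t^{2} = -6 + 7 t^{2}$)
$l{\left(j,E \right)} = - 2 \left(-42 + j\right) \left(106 + E\right)$ ($l{\left(j,E \right)} = - 2 \left(j - 42\right) \left(E - \left(6 - 7 \left(-4\right)^{2}\right)\right) = - 2 \left(-42 + j\right) \left(E + \left(-6 + 7 \cdot 16\right)\right) = - 2 \left(-42 + j\right) \left(E + \left(-6 + 112\right)\right) = - 2 \left(-42 + j\right) \left(E + 106\right) = - 2 \left(-42 + j\right) \left(106 + E\right)$)
$30 \cdot 28 \cdot 2 + l{\left(Z,-91 \right)} = 30 \cdot 28 \cdot 2 + \left(8904 - -424 + 84 \left(-91\right) - \left(-182\right) \left(-2\right)\right) = 840 \cdot 2 + \left(8904 + 424 - 7644 - 364\right) = 1680 + 1320 = 3000$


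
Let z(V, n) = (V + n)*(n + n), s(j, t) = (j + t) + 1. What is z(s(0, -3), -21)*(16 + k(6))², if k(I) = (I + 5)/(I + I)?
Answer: 6634649/24 ≈ 2.7644e+5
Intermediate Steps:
s(j, t) = 1 + j + t
k(I) = (5 + I)/(2*I) (k(I) = (5 + I)/((2*I)) = (5 + I)*(1/(2*I)) = (5 + I)/(2*I))
z(V, n) = 2*n*(V + n) (z(V, n) = (V + n)*(2*n) = 2*n*(V + n))
z(s(0, -3), -21)*(16 + k(6))² = (2*(-21)*((1 + 0 - 3) - 21))*(16 + (½)*(5 + 6)/6)² = (2*(-21)*(-2 - 21))*(16 + (½)*(⅙)*11)² = (2*(-21)*(-23))*(16 + 11/12)² = 966*(203/12)² = 966*(41209/144) = 6634649/24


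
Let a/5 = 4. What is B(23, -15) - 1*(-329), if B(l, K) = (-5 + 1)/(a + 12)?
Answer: 2631/8 ≈ 328.88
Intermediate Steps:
a = 20 (a = 5*4 = 20)
B(l, K) = -⅛ (B(l, K) = (-5 + 1)/(20 + 12) = -4/32 = -4*1/32 = -⅛)
B(23, -15) - 1*(-329) = -⅛ - 1*(-329) = -⅛ + 329 = 2631/8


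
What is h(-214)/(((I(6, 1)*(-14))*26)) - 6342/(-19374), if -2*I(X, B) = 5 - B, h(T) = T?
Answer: 39245/1175356 ≈ 0.033390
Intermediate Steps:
I(X, B) = -5/2 + B/2 (I(X, B) = -(5 - B)/2 = -5/2 + B/2)
h(-214)/(((I(6, 1)*(-14))*26)) - 6342/(-19374) = -214*(-1/(364*(-5/2 + (1/2)*1))) - 6342/(-19374) = -214*(-1/(364*(-5/2 + 1/2))) - 6342*(-1/19374) = -214/(-2*(-14)*26) + 1057/3229 = -214/(28*26) + 1057/3229 = -214/728 + 1057/3229 = -214*1/728 + 1057/3229 = -107/364 + 1057/3229 = 39245/1175356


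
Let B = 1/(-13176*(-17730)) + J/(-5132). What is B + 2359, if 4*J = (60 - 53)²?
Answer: 176761015626437/74930561460 ≈ 2359.0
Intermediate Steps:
J = 49/4 (J = (60 - 53)²/4 = (¼)*7² = (¼)*49 = 49/4 ≈ 12.250)
B = -178857703/74930561460 (B = 1/(-13176*(-17730)) + (49/4)/(-5132) = -1/13176*(-1/17730) + (49/4)*(-1/5132) = 1/233610480 - 49/20528 = -178857703/74930561460 ≈ -0.0023870)
B + 2359 = -178857703/74930561460 + 2359 = 176761015626437/74930561460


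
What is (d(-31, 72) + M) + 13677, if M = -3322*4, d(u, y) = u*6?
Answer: 203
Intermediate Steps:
d(u, y) = 6*u
M = -13288
(d(-31, 72) + M) + 13677 = (6*(-31) - 13288) + 13677 = (-186 - 13288) + 13677 = -13474 + 13677 = 203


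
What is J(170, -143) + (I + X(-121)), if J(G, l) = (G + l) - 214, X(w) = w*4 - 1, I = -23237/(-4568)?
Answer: -3046459/4568 ≈ -666.91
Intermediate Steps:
I = 23237/4568 (I = -23237*(-1/4568) = 23237/4568 ≈ 5.0869)
X(w) = -1 + 4*w (X(w) = 4*w - 1 = -1 + 4*w)
J(G, l) = -214 + G + l
J(170, -143) + (I + X(-121)) = (-214 + 170 - 143) + (23237/4568 + (-1 + 4*(-121))) = -187 + (23237/4568 + (-1 - 484)) = -187 + (23237/4568 - 485) = -187 - 2192243/4568 = -3046459/4568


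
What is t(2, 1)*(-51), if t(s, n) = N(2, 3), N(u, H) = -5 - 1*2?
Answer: 357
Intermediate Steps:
N(u, H) = -7 (N(u, H) = -5 - 2 = -7)
t(s, n) = -7
t(2, 1)*(-51) = -7*(-51) = 357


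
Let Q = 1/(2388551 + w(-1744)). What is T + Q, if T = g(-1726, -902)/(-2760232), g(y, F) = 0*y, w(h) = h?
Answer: 1/2386807 ≈ 4.1897e-7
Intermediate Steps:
g(y, F) = 0
Q = 1/2386807 (Q = 1/(2388551 - 1744) = 1/2386807 ≈ 4.1897e-7)
T = 0 (T = 0/(-2760232) = 0*(-1/2760232) = 0)
T + Q = 0 + 1/2386807 = 1/2386807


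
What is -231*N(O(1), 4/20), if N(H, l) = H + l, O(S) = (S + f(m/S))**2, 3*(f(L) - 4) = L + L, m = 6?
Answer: -93786/5 ≈ -18757.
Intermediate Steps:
f(L) = 4 + 2*L/3 (f(L) = 4 + (L + L)/3 = 4 + (2*L)/3 = 4 + 2*L/3)
O(S) = (4 + S + 4/S)**2 (O(S) = (S + (4 + 2*(6/S)/3))**2 = (S + (4 + 4/S))**2 = (4 + S + 4/S)**2)
-231*N(O(1), 4/20) = -231*((4 + 1**2 + 4*1)**2/1**2 + 4/20) = -231*(1*(4 + 1 + 4)**2 + 4*(1/20)) = -231*(1*9**2 + 1/5) = -231*(1*81 + 1/5) = -231*(81 + 1/5) = -231*406/5 = -93786/5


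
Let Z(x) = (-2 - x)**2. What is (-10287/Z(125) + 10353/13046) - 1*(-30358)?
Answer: 50298667541/1656842 ≈ 30358.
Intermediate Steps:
(-10287/Z(125) + 10353/13046) - 1*(-30358) = (-10287/(2 + 125)**2 + 10353/13046) - 1*(-30358) = (-10287/(127**2) + 10353*(1/13046)) + 30358 = (-10287/16129 + 10353/13046) + 30358 = (-10287*1/16129 + 10353/13046) + 30358 = (-81/127 + 10353/13046) + 30358 = 258105/1656842 + 30358 = 50298667541/1656842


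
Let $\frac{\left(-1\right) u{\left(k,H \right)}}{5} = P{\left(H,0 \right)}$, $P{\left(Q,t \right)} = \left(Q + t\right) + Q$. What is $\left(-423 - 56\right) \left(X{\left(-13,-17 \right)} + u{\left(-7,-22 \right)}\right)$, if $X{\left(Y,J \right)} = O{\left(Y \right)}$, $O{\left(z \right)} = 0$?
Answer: $-105380$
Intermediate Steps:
$P{\left(Q,t \right)} = t + 2 Q$
$X{\left(Y,J \right)} = 0$
$u{\left(k,H \right)} = - 10 H$ ($u{\left(k,H \right)} = - 5 \left(0 + 2 H\right) = - 5 \cdot 2 H = - 10 H$)
$\left(-423 - 56\right) \left(X{\left(-13,-17 \right)} + u{\left(-7,-22 \right)}\right) = \left(-423 - 56\right) \left(0 - -220\right) = - 479 \left(0 + 220\right) = \left(-479\right) 220 = -105380$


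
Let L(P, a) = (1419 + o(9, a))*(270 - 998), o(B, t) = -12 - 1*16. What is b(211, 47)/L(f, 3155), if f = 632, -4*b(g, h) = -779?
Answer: -779/4050592 ≈ -0.00019232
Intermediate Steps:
b(g, h) = 779/4 (b(g, h) = -¼*(-779) = 779/4)
o(B, t) = -28 (o(B, t) = -12 - 16 = -28)
L(P, a) = -1012648 (L(P, a) = (1419 - 28)*(270 - 998) = 1391*(-728) = -1012648)
b(211, 47)/L(f, 3155) = (779/4)/(-1012648) = (779/4)*(-1/1012648) = -779/4050592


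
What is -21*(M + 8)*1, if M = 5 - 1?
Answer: -252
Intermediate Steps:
M = 4
-21*(M + 8)*1 = -21*(4 + 8)*1 = -21*12*1 = -252*1 = -252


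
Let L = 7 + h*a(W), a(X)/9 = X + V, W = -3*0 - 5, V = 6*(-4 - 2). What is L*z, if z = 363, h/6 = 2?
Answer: -1604823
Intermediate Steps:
V = -36 (V = 6*(-6) = -36)
W = -5 (W = 0 - 5 = -5)
a(X) = -324 + 9*X (a(X) = 9*(X - 36) = 9*(-36 + X) = -324 + 9*X)
h = 12 (h = 6*2 = 12)
L = -4421 (L = 7 + 12*(-324 + 9*(-5)) = 7 + 12*(-324 - 45) = 7 + 12*(-369) = 7 - 4428 = -4421)
L*z = -4421*363 = -1604823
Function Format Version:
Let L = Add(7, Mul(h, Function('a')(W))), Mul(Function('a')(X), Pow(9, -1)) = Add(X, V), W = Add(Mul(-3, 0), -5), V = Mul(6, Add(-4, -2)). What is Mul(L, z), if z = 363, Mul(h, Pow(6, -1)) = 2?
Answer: -1604823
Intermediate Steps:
V = -36 (V = Mul(6, -6) = -36)
W = -5 (W = Add(0, -5) = -5)
Function('a')(X) = Add(-324, Mul(9, X)) (Function('a')(X) = Mul(9, Add(X, -36)) = Mul(9, Add(-36, X)) = Add(-324, Mul(9, X)))
h = 12 (h = Mul(6, 2) = 12)
L = -4421 (L = Add(7, Mul(12, Add(-324, Mul(9, -5)))) = Add(7, Mul(12, Add(-324, -45))) = Add(7, Mul(12, -369)) = Add(7, -4428) = -4421)
Mul(L, z) = Mul(-4421, 363) = -1604823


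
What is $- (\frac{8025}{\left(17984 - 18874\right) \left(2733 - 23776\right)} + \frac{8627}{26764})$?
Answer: $- \frac{16178356639}{50124341828} \approx -0.32276$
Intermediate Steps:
$- (\frac{8025}{\left(17984 - 18874\right) \left(2733 - 23776\right)} + \frac{8627}{26764}) = - (\frac{8025}{\left(-890\right) \left(-21043\right)} + 8627 \cdot \frac{1}{26764}) = - (\frac{8025}{18728270} + \frac{8627}{26764}) = - (8025 \cdot \frac{1}{18728270} + \frac{8627}{26764}) = - (\frac{1605}{3745654} + \frac{8627}{26764}) = \left(-1\right) \frac{16178356639}{50124341828} = - \frac{16178356639}{50124341828}$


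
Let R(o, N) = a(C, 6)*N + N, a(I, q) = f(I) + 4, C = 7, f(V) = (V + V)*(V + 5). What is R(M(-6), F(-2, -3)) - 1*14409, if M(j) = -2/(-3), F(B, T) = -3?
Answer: -14928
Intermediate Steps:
f(V) = 2*V*(5 + V) (f(V) = (2*V)*(5 + V) = 2*V*(5 + V))
M(j) = ⅔ (M(j) = -2*(-⅓) = ⅔)
a(I, q) = 4 + 2*I*(5 + I) (a(I, q) = 2*I*(5 + I) + 4 = 4 + 2*I*(5 + I))
R(o, N) = 173*N (R(o, N) = (4 + 2*7*(5 + 7))*N + N = (4 + 2*7*12)*N + N = (4 + 168)*N + N = 172*N + N = 173*N)
R(M(-6), F(-2, -3)) - 1*14409 = 173*(-3) - 1*14409 = -519 - 14409 = -14928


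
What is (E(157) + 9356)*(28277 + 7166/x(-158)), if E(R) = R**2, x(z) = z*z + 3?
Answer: 24007496845125/24967 ≈ 9.6157e+8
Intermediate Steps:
x(z) = 3 + z**2 (x(z) = z**2 + 3 = 3 + z**2)
(E(157) + 9356)*(28277 + 7166/x(-158)) = (157**2 + 9356)*(28277 + 7166/(3 + (-158)**2)) = (24649 + 9356)*(28277 + 7166/(3 + 24964)) = 34005*(28277 + 7166/24967) = 34005*(705999025/24967) = 24007496845125/24967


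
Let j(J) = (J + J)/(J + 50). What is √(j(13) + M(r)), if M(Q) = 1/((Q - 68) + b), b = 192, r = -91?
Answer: √23639/231 ≈ 0.66558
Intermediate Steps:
j(J) = 2*J/(50 + J) (j(J) = (2*J)/(50 + J) = 2*J/(50 + J))
M(Q) = 1/(124 + Q) (M(Q) = 1/((Q - 68) + 192) = 1/((-68 + Q) + 192) = 1/(124 + Q))
√(j(13) + M(r)) = √(2*13/(50 + 13) + 1/(124 - 91)) = √(2*13/63 + 1/33) = √(2*13*(1/63) + 1/33) = √(26/63 + 1/33) = √(307/693) = √23639/231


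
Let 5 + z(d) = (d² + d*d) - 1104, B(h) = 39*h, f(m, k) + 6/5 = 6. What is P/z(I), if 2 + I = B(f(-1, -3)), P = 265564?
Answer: 6639100/1687227 ≈ 3.9349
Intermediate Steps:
f(m, k) = 24/5 (f(m, k) = -6/5 + 6 = 24/5)
I = 926/5 (I = -2 + 39*(24/5) = -2 + 936/5 = 926/5 ≈ 185.20)
z(d) = -1109 + 2*d² (z(d) = -5 + ((d² + d*d) - 1104) = -5 + ((d² + d²) - 1104) = -5 + (2*d² - 1104) = -5 + (-1104 + 2*d²) = -1109 + 2*d²)
P/z(I) = 265564/(-1109 + 2*(926/5)²) = 265564/(-1109 + 2*(857476/25)) = 265564/(-1109 + 1714952/25) = 265564/(1687227/25) = 265564*(25/1687227) = 6639100/1687227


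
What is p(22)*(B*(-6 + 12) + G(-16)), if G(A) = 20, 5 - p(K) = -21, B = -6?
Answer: -416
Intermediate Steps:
p(K) = 26 (p(K) = 5 - 1*(-21) = 5 + 21 = 26)
p(22)*(B*(-6 + 12) + G(-16)) = 26*(-6*(-6 + 12) + 20) = 26*(-6*6 + 20) = 26*(-36 + 20) = 26*(-16) = -416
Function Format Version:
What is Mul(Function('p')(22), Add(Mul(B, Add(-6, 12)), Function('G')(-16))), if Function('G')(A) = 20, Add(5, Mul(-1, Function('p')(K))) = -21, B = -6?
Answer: -416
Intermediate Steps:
Function('p')(K) = 26 (Function('p')(K) = Add(5, Mul(-1, -21)) = Add(5, 21) = 26)
Mul(Function('p')(22), Add(Mul(B, Add(-6, 12)), Function('G')(-16))) = Mul(26, Add(Mul(-6, Add(-6, 12)), 20)) = Mul(26, Add(Mul(-6, 6), 20)) = Mul(26, Add(-36, 20)) = Mul(26, -16) = -416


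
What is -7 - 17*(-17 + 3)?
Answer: 231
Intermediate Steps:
-7 - 17*(-17 + 3) = -7 - 17*(-14) = -7 + 238 = 231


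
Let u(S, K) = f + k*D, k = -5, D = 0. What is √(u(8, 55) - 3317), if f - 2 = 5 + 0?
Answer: I*√3310 ≈ 57.533*I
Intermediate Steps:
f = 7 (f = 2 + (5 + 0) = 2 + 5 = 7)
u(S, K) = 7 (u(S, K) = 7 - 5*0 = 7 + 0 = 7)
√(u(8, 55) - 3317) = √(7 - 3317) = √(-3310) = I*√3310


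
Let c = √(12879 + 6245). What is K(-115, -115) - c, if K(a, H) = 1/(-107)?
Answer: -1/107 - 2*√4781 ≈ -138.30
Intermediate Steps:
K(a, H) = -1/107
c = 2*√4781 (c = √19124 = 2*√4781 ≈ 138.29)
K(-115, -115) - c = -1/107 - 2*√4781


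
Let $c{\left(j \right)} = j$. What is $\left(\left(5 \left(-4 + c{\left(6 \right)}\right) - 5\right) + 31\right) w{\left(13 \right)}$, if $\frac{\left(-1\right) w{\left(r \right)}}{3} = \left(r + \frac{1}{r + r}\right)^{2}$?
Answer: $- \frac{3102867}{169} \approx -18360.0$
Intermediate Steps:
$w{\left(r \right)} = - 3 \left(r + \frac{1}{2 r}\right)^{2}$ ($w{\left(r \right)} = - 3 \left(r + \frac{1}{r + r}\right)^{2} = - 3 \left(r + \frac{1}{2 r}\right)^{2}$)
$\left(\left(5 \left(-4 + c{\left(6 \right)}\right) - 5\right) + 31\right) w{\left(13 \right)} = \left(\left(5 \left(-4 + 6\right) - 5\right) + 31\right) \left(- \frac{3 \left(1 + 2 \cdot 13^{2}\right)^{2}}{4 \cdot 169}\right) = \left(\left(5 \cdot 2 - 5\right) + 31\right) \left(\left(- \frac{3}{4}\right) \frac{1}{169} \left(1 + 2 \cdot 169\right)^{2}\right) = \left(\left(10 - 5\right) + 31\right) \left(\left(- \frac{3}{4}\right) \frac{1}{169} \left(1 + 338\right)^{2}\right) = \left(5 + 31\right) \left(\left(- \frac{3}{4}\right) \frac{1}{169} \cdot 339^{2}\right) = 36 \left(\left(- \frac{3}{4}\right) \frac{1}{169} \cdot 114921\right) = 36 \left(- \frac{344763}{676}\right) = - \frac{3102867}{169}$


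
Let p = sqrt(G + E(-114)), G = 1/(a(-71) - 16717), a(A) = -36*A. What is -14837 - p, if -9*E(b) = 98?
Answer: -14837 - I*sqrt(1387787)/357 ≈ -14837.0 - 3.2998*I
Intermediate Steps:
E(b) = -98/9 (E(b) = -1/9*98 = -98/9)
G = -1/14161 (G = 1/(-36*(-71) - 16717) = 1/(2556 - 16717) = 1/(-14161) = -1/14161 ≈ -7.0616e-5)
p = I*sqrt(1387787)/357 (p = sqrt(-1/14161 - 98/9) = sqrt(-1387787/127449) = I*sqrt(1387787)/357 ≈ 3.2998*I)
-14837 - p = -14837 - I*sqrt(1387787)/357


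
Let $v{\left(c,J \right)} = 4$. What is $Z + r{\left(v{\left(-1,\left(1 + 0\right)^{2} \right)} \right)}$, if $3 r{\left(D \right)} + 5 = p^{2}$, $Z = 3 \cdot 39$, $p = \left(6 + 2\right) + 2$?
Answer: $\frac{446}{3} \approx 148.67$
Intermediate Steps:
$p = 10$ ($p = 8 + 2 = 10$)
$Z = 117$
$r{\left(D \right)} = \frac{95}{3}$ ($r{\left(D \right)} = - \frac{5}{3} + \frac{10^{2}}{3} = - \frac{5}{3} + \frac{1}{3} \cdot 100 = - \frac{5}{3} + \frac{100}{3} = \frac{95}{3}$)
$Z + r{\left(v{\left(-1,\left(1 + 0\right)^{2} \right)} \right)} = 117 + \frac{95}{3} = \frac{446}{3}$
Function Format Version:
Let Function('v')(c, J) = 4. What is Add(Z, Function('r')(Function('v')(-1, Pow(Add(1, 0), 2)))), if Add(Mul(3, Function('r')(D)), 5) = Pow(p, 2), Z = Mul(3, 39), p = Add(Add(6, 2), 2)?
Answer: Rational(446, 3) ≈ 148.67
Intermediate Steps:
p = 10 (p = Add(8, 2) = 10)
Z = 117
Function('r')(D) = Rational(95, 3) (Function('r')(D) = Add(Rational(-5, 3), Mul(Rational(1, 3), Pow(10, 2))) = Add(Rational(-5, 3), Mul(Rational(1, 3), 100)) = Add(Rational(-5, 3), Rational(100, 3)) = Rational(95, 3))
Add(Z, Function('r')(Function('v')(-1, Pow(Add(1, 0), 2)))) = Add(117, Rational(95, 3)) = Rational(446, 3)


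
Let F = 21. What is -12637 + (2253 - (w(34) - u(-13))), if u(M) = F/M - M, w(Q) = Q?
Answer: -135286/13 ≈ -10407.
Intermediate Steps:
u(M) = -M + 21/M (u(M) = 21/M - M = -M + 21/M)
-12637 + (2253 - (w(34) - u(-13))) = -12637 + (2253 - (34 - (-1*(-13) + 21/(-13)))) = -12637 + (2253 - (34 - (13 + 21*(-1/13)))) = -12637 + (2253 - (34 - (13 - 21/13))) = -12637 + (2253 - (34 - 1*148/13)) = -12637 + (2253 - (34 - 148/13)) = -12637 + (2253 - 1*294/13) = -12637 + (2253 - 294/13) = -12637 + 28995/13 = -135286/13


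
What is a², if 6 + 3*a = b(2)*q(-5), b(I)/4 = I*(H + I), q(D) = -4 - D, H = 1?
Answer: 36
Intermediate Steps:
b(I) = 4*I*(1 + I) (b(I) = 4*(I*(1 + I)) = 4*I*(1 + I))
a = 6 (a = -2 + ((4*2*(1 + 2))*(-4 - 1*(-5)))/3 = -2 + ((4*2*3)*(-4 + 5))/3 = -2 + (24*1)/3 = -2 + (⅓)*24 = -2 + 8 = 6)
a² = 6² = 36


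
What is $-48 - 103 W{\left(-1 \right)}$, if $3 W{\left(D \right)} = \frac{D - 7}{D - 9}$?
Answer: $- \frac{1132}{15} \approx -75.467$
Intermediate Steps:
$W{\left(D \right)} = \frac{-7 + D}{3 \left(-9 + D\right)}$ ($W{\left(D \right)} = \frac{\left(D - 7\right) \frac{1}{D - 9}}{3} = \frac{\left(-7 + D\right) \frac{1}{-9 + D}}{3} = \frac{\frac{1}{-9 + D} \left(-7 + D\right)}{3} = \frac{-7 + D}{3 \left(-9 + D\right)}$)
$-48 - 103 W{\left(-1 \right)} = -48 - 103 \frac{-7 - 1}{3 \left(-9 - 1\right)} = -48 - 103 \cdot \frac{1}{3} \frac{1}{-10} \left(-8\right) = -48 - 103 \cdot \frac{1}{3} \left(- \frac{1}{10}\right) \left(-8\right) = -48 - \frac{412}{15} = - \frac{1132}{15}$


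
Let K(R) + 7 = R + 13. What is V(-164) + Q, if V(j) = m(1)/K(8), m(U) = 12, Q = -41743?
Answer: -292195/7 ≈ -41742.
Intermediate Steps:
K(R) = 6 + R (K(R) = -7 + (R + 13) = -7 + (13 + R) = 6 + R)
V(j) = 6/7 (V(j) = 12/(6 + 8) = 12/14 = 12*(1/14) = 6/7)
V(-164) + Q = 6/7 - 41743 = -292195/7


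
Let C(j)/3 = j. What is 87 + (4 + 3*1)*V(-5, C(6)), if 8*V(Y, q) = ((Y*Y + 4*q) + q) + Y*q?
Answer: 871/8 ≈ 108.88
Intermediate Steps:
C(j) = 3*j
V(Y, q) = Y²/8 + 5*q/8 + Y*q/8 (V(Y, q) = (((Y*Y + 4*q) + q) + Y*q)/8 = (((Y² + 4*q) + q) + Y*q)/8 = ((Y² + 5*q) + Y*q)/8 = (Y² + 5*q + Y*q)/8 = Y²/8 + 5*q/8 + Y*q/8)
87 + (4 + 3*1)*V(-5, C(6)) = 87 + (4 + 3*1)*((⅛)*(-5)² + 5*(3*6)/8 + (⅛)*(-5)*(3*6)) = 87 + (4 + 3)*((⅛)*25 + (5/8)*18 + (⅛)*(-5)*18) = 87 + 7*(25/8 + 45/4 - 45/4) = 87 + 7*(25/8) = 87 + 175/8 = 871/8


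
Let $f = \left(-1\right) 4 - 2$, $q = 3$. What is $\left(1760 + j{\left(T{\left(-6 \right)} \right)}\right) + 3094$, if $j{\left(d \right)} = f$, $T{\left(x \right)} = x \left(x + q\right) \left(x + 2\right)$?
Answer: $4848$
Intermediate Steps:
$T{\left(x \right)} = x \left(2 + x\right) \left(3 + x\right)$ ($T{\left(x \right)} = x \left(x + 3\right) \left(x + 2\right) = x \left(3 + x\right) \left(2 + x\right) = x \left(2 + x\right) \left(3 + x\right)$)
$f = -6$ ($f = -4 - 2 = -6$)
$j{\left(d \right)} = -6$
$\left(1760 + j{\left(T{\left(-6 \right)} \right)}\right) + 3094 = \left(1760 - 6\right) + 3094 = 1754 + 3094 = 4848$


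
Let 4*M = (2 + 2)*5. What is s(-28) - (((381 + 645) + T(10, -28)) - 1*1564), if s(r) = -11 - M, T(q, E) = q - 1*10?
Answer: 522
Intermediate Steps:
T(q, E) = -10 + q (T(q, E) = q - 10 = -10 + q)
M = 5 (M = ((2 + 2)*5)/4 = (4*5)/4 = (¼)*20 = 5)
s(r) = -16 (s(r) = -11 - 1*5 = -11 - 5 = -16)
s(-28) - (((381 + 645) + T(10, -28)) - 1*1564) = -16 - (((381 + 645) + (-10 + 10)) - 1*1564) = -16 - ((1026 + 0) - 1564) = -16 - (1026 - 1564) = -16 - 1*(-538) = -16 + 538 = 522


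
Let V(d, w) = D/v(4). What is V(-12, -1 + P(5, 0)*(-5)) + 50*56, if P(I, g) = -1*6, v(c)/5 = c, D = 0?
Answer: 2800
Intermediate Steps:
v(c) = 5*c
P(I, g) = -6
V(d, w) = 0 (V(d, w) = 0/((5*4)) = 0/20 = 0*(1/20) = 0)
V(-12, -1 + P(5, 0)*(-5)) + 50*56 = 0 + 50*56 = 0 + 2800 = 2800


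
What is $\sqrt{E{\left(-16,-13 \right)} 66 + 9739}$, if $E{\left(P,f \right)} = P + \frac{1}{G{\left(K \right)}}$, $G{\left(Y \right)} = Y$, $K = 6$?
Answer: $3 \sqrt{966} \approx 93.242$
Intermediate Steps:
$E{\left(P,f \right)} = \frac{1}{6} + P$ ($E{\left(P,f \right)} = P + \frac{1}{6} = \frac{1}{6} + P$)
$\sqrt{E{\left(-16,-13 \right)} 66 + 9739} = \sqrt{\left(\frac{1}{6} - 16\right) 66 + 9739} = \sqrt{\left(- \frac{95}{6}\right) 66 + 9739} = \sqrt{-1045 + 9739} = \sqrt{8694} = 3 \sqrt{966}$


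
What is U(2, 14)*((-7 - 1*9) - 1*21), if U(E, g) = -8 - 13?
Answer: 777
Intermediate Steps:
U(E, g) = -21
U(2, 14)*((-7 - 1*9) - 1*21) = -21*((-7 - 1*9) - 1*21) = -21*((-7 - 9) - 21) = -21*(-16 - 21) = -21*(-37) = 777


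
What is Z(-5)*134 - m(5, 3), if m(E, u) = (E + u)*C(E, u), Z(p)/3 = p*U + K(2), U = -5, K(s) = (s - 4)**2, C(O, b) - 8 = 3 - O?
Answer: 11610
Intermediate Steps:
C(O, b) = 11 - O (C(O, b) = 8 + (3 - O) = 11 - O)
K(s) = (-4 + s)**2
Z(p) = 12 - 15*p (Z(p) = 3*(p*(-5) + (-4 + 2)**2) = 3*(-5*p + (-2)**2) = 3*(-5*p + 4) = 3*(4 - 5*p) = 12 - 15*p)
m(E, u) = (11 - E)*(E + u) (m(E, u) = (E + u)*(11 - E) = (11 - E)*(E + u))
Z(-5)*134 - m(5, 3) = (12 - 15*(-5))*134 - (-1)*(-11 + 5)*(5 + 3) = (12 + 75)*134 - (-1)*(-6)*8 = 87*134 - 1*48 = 11658 - 48 = 11610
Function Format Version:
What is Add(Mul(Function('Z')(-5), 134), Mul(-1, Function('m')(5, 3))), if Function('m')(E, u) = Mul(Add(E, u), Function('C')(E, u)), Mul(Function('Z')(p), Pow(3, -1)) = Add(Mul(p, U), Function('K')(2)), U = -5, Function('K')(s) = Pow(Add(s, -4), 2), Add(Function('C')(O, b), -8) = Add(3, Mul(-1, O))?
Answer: 11610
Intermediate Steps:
Function('C')(O, b) = Add(11, Mul(-1, O)) (Function('C')(O, b) = Add(8, Add(3, Mul(-1, O))) = Add(11, Mul(-1, O)))
Function('K')(s) = Pow(Add(-4, s), 2)
Function('Z')(p) = Add(12, Mul(-15, p)) (Function('Z')(p) = Mul(3, Add(Mul(p, -5), Pow(Add(-4, 2), 2))) = Mul(3, Add(Mul(-5, p), Pow(-2, 2))) = Mul(3, Add(Mul(-5, p), 4)) = Mul(3, Add(4, Mul(-5, p))) = Add(12, Mul(-15, p)))
Function('m')(E, u) = Mul(Add(11, Mul(-1, E)), Add(E, u)) (Function('m')(E, u) = Mul(Add(E, u), Add(11, Mul(-1, E))) = Mul(Add(11, Mul(-1, E)), Add(E, u)))
Add(Mul(Function('Z')(-5), 134), Mul(-1, Function('m')(5, 3))) = Add(Mul(Add(12, Mul(-15, -5)), 134), Mul(-1, Mul(-1, Add(-11, 5), Add(5, 3)))) = Add(Mul(Add(12, 75), 134), Mul(-1, Mul(-1, -6, 8))) = Add(Mul(87, 134), Mul(-1, 48)) = Add(11658, -48) = 11610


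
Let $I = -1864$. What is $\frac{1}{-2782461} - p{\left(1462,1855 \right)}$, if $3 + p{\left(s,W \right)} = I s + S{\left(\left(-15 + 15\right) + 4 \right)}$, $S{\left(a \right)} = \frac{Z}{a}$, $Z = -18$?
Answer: $\frac{15165389093809}{5564922} \approx 2.7252 \cdot 10^{6}$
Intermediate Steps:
$S{\left(a \right)} = - \frac{18}{a}$
$p{\left(s,W \right)} = - \frac{15}{2} - 1864 s$ ($p{\left(s,W \right)} = -3 - \left(\frac{18}{\left(-15 + 15\right) + 4} + 1864 s\right) = -3 - \left(\frac{18}{0 + 4} + 1864 s\right) = -3 - \left(\frac{9}{2} + 1864 s\right) = - \frac{15}{2} - 1864 s$)
$\frac{1}{-2782461} - p{\left(1462,1855 \right)} = \frac{1}{-2782461} - \left(- \frac{15}{2} - 2725168\right) = - \frac{1}{2782461} - \left(- \frac{15}{2} - 2725168\right) = - \frac{1}{2782461} - - \frac{5450351}{2} = - \frac{1}{2782461} + \frac{5450351}{2} = \frac{15165389093809}{5564922}$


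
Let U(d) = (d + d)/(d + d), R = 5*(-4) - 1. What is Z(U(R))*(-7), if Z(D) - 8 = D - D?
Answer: -56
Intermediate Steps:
R = -21 (R = -20 - 1 = -21)
U(d) = 1 (U(d) = (2*d)/((2*d)) = (2*d)*(1/(2*d)) = 1)
Z(D) = 8 (Z(D) = 8 + (D - D) = 8 + 0 = 8)
Z(U(R))*(-7) = 8*(-7) = -56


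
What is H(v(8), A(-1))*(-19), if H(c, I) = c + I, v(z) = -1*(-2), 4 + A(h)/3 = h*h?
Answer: 133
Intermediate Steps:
A(h) = -12 + 3*h**2 (A(h) = -12 + 3*(h*h) = -12 + 3*h**2)
v(z) = 2
H(c, I) = I + c
H(v(8), A(-1))*(-19) = ((-12 + 3*(-1)**2) + 2)*(-19) = ((-12 + 3*1) + 2)*(-19) = ((-12 + 3) + 2)*(-19) = (-9 + 2)*(-19) = -7*(-19) = 133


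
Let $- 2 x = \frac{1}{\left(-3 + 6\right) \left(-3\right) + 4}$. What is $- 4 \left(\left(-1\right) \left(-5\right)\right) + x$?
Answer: $- \frac{199}{10} \approx -19.9$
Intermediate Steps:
$x = \frac{1}{10}$ ($x = - \frac{1}{2 \left(\left(-3 + 6\right) \left(-3\right) + 4\right)} = - \frac{1}{2 \left(3 \left(-3\right) + 4\right)} = - \frac{1}{2 \left(-9 + 4\right)} = - \frac{1}{2 \left(-5\right)} = \left(- \frac{1}{2}\right) \left(- \frac{1}{5}\right) = \frac{1}{10} \approx 0.1$)
$- 4 \left(\left(-1\right) \left(-5\right)\right) + x = - 4 \left(\left(-1\right) \left(-5\right)\right) + \frac{1}{10} = \left(-4\right) 5 + \frac{1}{10} = -20 + \frac{1}{10} = - \frac{199}{10}$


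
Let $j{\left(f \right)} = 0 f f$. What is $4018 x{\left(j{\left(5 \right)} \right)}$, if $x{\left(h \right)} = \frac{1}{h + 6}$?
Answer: $\frac{2009}{3} \approx 669.67$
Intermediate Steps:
$j{\left(f \right)} = 0$ ($j{\left(f \right)} = 0 f^{2} = 0$)
$x{\left(h \right)} = \frac{1}{6 + h}$
$4018 x{\left(j{\left(5 \right)} \right)} = \frac{4018}{6 + 0} = \frac{4018}{6} = 4018 \cdot \frac{1}{6} = \frac{2009}{3}$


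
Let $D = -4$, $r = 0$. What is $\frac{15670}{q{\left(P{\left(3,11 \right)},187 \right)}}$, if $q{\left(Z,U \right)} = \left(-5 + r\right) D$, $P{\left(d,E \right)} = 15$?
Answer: $\frac{1567}{2} \approx 783.5$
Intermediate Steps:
$q{\left(Z,U \right)} = 20$ ($q{\left(Z,U \right)} = \left(-5 + 0\right) \left(-4\right) = \left(-5\right) \left(-4\right) = 20$)
$\frac{15670}{q{\left(P{\left(3,11 \right)},187 \right)}} = \frac{15670}{20} = 15670 \cdot \frac{1}{20} = \frac{1567}{2}$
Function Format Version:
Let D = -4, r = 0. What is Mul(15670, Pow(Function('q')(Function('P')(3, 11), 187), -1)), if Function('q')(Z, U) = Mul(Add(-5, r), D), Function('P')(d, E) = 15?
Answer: Rational(1567, 2) ≈ 783.50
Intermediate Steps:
Function('q')(Z, U) = 20 (Function('q')(Z, U) = Mul(Add(-5, 0), -4) = Mul(-5, -4) = 20)
Mul(15670, Pow(Function('q')(Function('P')(3, 11), 187), -1)) = Mul(15670, Pow(20, -1)) = Mul(15670, Rational(1, 20)) = Rational(1567, 2)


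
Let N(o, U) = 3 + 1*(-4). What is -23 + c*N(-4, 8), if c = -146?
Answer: 123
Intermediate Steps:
N(o, U) = -1 (N(o, U) = 3 - 4 = -1)
-23 + c*N(-4, 8) = -23 - 146*(-1) = -23 + 146 = 123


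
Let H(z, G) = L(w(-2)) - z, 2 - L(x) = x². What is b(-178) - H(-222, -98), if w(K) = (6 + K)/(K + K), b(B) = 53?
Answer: -170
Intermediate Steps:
w(K) = (6 + K)/(2*K) (w(K) = (6 + K)/((2*K)) = (6 + K)*(1/(2*K)) = (6 + K)/(2*K))
L(x) = 2 - x²
H(z, G) = 1 - z (H(z, G) = (2 - ((½)*(6 - 2)/(-2))²) - z = (2 - ((½)*(-½)*4)²) - z = (2 - 1*(-1)²) - z = (2 - 1*1) - z = (2 - 1) - z = 1 - z)
b(-178) - H(-222, -98) = 53 - (1 - 1*(-222)) = 53 - (1 + 222) = 53 - 1*223 = 53 - 223 = -170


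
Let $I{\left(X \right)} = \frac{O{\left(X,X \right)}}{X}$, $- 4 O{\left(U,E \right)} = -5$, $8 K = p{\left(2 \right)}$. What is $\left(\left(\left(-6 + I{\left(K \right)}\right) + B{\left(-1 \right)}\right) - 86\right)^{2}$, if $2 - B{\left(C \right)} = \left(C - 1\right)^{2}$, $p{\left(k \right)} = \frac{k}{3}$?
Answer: $6241$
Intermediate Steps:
$p{\left(k \right)} = \frac{k}{3}$ ($p{\left(k \right)} = k \frac{1}{3} = \frac{k}{3}$)
$K = \frac{1}{12}$ ($K = \frac{\frac{1}{3} \cdot 2}{8} = \frac{1}{8} \cdot \frac{2}{3} = \frac{1}{12} \approx 0.083333$)
$O{\left(U,E \right)} = \frac{5}{4}$ ($O{\left(U,E \right)} = \left(- \frac{1}{4}\right) \left(-5\right) = \frac{5}{4}$)
$B{\left(C \right)} = 2 - \left(-1 + C\right)^{2}$ ($B{\left(C \right)} = 2 - \left(C - 1\right)^{2} = 2 - \left(-1 + C\right)^{2}$)
$I{\left(X \right)} = \frac{5}{4 X}$
$\left(\left(\left(-6 + I{\left(K \right)}\right) + B{\left(-1 \right)}\right) - 86\right)^{2} = \left(\left(\left(-6 + \frac{5 \frac{1}{\frac{1}{12}}}{4}\right) + \left(2 - \left(-1 - 1\right)^{2}\right)\right) - 86\right)^{2} = \left(\left(\left(-6 + \frac{5}{4} \cdot 12\right) + \left(2 - \left(-2\right)^{2}\right)\right) - 86\right)^{2} = \left(\left(\left(-6 + 15\right) + \left(2 - 4\right)\right) - 86\right)^{2} = \left(\left(9 + \left(2 - 4\right)\right) - 86\right)^{2} = \left(\left(9 - 2\right) - 86\right)^{2} = \left(7 - 86\right)^{2} = \left(-79\right)^{2} = 6241$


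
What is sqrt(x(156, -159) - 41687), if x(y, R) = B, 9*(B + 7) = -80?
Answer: I*sqrt(375326)/3 ≈ 204.21*I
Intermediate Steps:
B = -143/9 (B = -7 + (1/9)*(-80) = -7 - 80/9 = -143/9 ≈ -15.889)
x(y, R) = -143/9
sqrt(x(156, -159) - 41687) = sqrt(-143/9 - 41687) = sqrt(-375326/9) = I*sqrt(375326)/3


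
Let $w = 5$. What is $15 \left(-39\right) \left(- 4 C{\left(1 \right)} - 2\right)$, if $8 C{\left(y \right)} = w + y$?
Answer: $2925$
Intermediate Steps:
$C{\left(y \right)} = \frac{5}{8} + \frac{y}{8}$ ($C{\left(y \right)} = \frac{5 + y}{8} = \frac{5}{8} + \frac{y}{8}$)
$15 \left(-39\right) \left(- 4 C{\left(1 \right)} - 2\right) = 15 \left(-39\right) \left(- 4 \left(\frac{5}{8} + \frac{1}{8} \cdot 1\right) - 2\right) = - 585 \left(- 4 \left(\frac{5}{8} + \frac{1}{8}\right) - 2\right) = - 585 \left(\left(-4\right) \frac{3}{4} - 2\right) = - 585 \left(-3 - 2\right) = \left(-585\right) \left(-5\right) = 2925$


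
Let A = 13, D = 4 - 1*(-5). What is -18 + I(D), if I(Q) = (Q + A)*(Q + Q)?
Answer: 378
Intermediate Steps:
D = 9 (D = 4 + 5 = 9)
I(Q) = 2*Q*(13 + Q) (I(Q) = (Q + 13)*(Q + Q) = (13 + Q)*(2*Q) = 2*Q*(13 + Q))
-18 + I(D) = -18 + 2*9*(13 + 9) = -18 + 2*9*22 = -18 + 396 = 378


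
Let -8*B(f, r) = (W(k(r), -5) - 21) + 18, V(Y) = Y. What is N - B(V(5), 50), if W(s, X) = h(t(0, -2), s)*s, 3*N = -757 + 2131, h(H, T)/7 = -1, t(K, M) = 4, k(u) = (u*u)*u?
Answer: -871339/8 ≈ -1.0892e+5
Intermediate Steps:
k(u) = u³ (k(u) = u²*u = u³)
h(H, T) = -7 (h(H, T) = 7*(-1) = -7)
N = 458 (N = (-757 + 2131)/3 = (⅓)*1374 = 458)
W(s, X) = -7*s
B(f, r) = 3/8 + 7*r³/8 (B(f, r) = -((-7*r³ - 21) + 18)/8 = -((-21 - 7*r³) + 18)/8 = -(-3 - 7*r³)/8 = 3/8 + 7*r³/8)
N - B(V(5), 50) = 458 - (3/8 + (7/8)*50³) = 458 - (3/8 + (7/8)*125000) = 458 - (3/8 + 109375) = 458 - 1*875003/8 = 458 - 875003/8 = -871339/8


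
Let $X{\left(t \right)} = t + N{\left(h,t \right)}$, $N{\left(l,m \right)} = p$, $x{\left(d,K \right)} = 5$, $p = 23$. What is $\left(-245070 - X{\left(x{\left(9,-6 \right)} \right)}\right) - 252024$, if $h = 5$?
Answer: $-497122$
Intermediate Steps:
$N{\left(l,m \right)} = 23$
$X{\left(t \right)} = 23 + t$ ($X{\left(t \right)} = t + 23 = 23 + t$)
$\left(-245070 - X{\left(x{\left(9,-6 \right)} \right)}\right) - 252024 = \left(-245070 - \left(23 + 5\right)\right) - 252024 = \left(-245070 - 28\right) - 252024 = -245098 - 252024 = -497122$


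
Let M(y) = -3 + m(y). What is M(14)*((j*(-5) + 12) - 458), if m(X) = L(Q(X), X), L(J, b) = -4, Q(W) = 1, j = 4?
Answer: 3262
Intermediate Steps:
m(X) = -4
M(y) = -7 (M(y) = -3 - 4 = -7)
M(14)*((j*(-5) + 12) - 458) = -7*((4*(-5) + 12) - 458) = -7*((-20 + 12) - 458) = -7*(-8 - 458) = -7*(-466) = 3262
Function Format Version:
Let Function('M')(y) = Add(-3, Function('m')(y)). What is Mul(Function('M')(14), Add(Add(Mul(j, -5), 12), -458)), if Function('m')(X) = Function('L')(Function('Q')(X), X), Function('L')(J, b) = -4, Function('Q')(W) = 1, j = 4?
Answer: 3262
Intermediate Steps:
Function('m')(X) = -4
Function('M')(y) = -7 (Function('M')(y) = Add(-3, -4) = -7)
Mul(Function('M')(14), Add(Add(Mul(j, -5), 12), -458)) = Mul(-7, Add(Add(Mul(4, -5), 12), -458)) = Mul(-7, Add(Add(-20, 12), -458)) = Mul(-7, Add(-8, -458)) = Mul(-7, -466) = 3262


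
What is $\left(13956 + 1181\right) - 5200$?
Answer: $9937$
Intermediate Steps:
$\left(13956 + 1181\right) - 5200 = 15137 - 5200 = 9937$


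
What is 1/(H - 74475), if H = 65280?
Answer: -1/9195 ≈ -0.00010875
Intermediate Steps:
1/(H - 74475) = 1/(65280 - 74475) = 1/(-9195) = -1/9195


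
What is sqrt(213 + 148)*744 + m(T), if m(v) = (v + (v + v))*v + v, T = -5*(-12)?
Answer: 24996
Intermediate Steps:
T = 60
m(v) = v + 3*v**2 (m(v) = (v + 2*v)*v + v = (3*v)*v + v = 3*v**2 + v = v + 3*v**2)
sqrt(213 + 148)*744 + m(T) = sqrt(213 + 148)*744 + 60*(1 + 3*60) = sqrt(361)*744 + 60*(1 + 180) = 19*744 + 60*181 = 14136 + 10860 = 24996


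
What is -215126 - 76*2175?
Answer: -380426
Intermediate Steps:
-215126 - 76*2175 = -215126 - 165300 = -380426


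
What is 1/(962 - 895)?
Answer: 1/67 ≈ 0.014925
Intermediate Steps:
1/(962 - 895) = 1/67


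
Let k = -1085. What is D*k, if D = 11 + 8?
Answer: -20615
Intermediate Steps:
D = 19
D*k = 19*(-1085) = -20615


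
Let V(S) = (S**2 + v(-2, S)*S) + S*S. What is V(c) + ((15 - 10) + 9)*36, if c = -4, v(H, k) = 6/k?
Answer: 542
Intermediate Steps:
V(S) = 6 + 2*S**2 (V(S) = (S**2 + (6/S)*S) + S*S = (S**2 + 6) + S**2 = (6 + S**2) + S**2 = 6 + 2*S**2)
V(c) + ((15 - 10) + 9)*36 = (6 + 2*(-4)**2) + ((15 - 10) + 9)*36 = (6 + 2*16) + (5 + 9)*36 = (6 + 32) + 14*36 = 38 + 504 = 542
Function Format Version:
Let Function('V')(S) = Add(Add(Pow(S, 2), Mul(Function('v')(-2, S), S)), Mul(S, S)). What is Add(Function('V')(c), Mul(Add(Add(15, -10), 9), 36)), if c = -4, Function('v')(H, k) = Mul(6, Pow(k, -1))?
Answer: 542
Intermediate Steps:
Function('V')(S) = Add(6, Mul(2, Pow(S, 2))) (Function('V')(S) = Add(Add(Pow(S, 2), Mul(Mul(6, Pow(S, -1)), S)), Mul(S, S)) = Add(Add(Pow(S, 2), 6), Pow(S, 2)) = Add(Add(6, Pow(S, 2)), Pow(S, 2)) = Add(6, Mul(2, Pow(S, 2))))
Add(Function('V')(c), Mul(Add(Add(15, -10), 9), 36)) = Add(Add(6, Mul(2, Pow(-4, 2))), Mul(Add(Add(15, -10), 9), 36)) = Add(Add(6, Mul(2, 16)), Mul(Add(5, 9), 36)) = Add(Add(6, 32), Mul(14, 36)) = Add(38, 504) = 542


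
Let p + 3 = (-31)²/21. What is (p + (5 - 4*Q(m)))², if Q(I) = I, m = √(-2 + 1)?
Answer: 998953/441 - 8024*I/21 ≈ 2265.2 - 382.1*I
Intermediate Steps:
m = I (m = √(-1) = I ≈ 1.0*I)
p = 898/21 (p = -3 + (-31)²/21 = -3 + 961*(1/21) = -3 + 961/21 = 898/21 ≈ 42.762)
(p + (5 - 4*Q(m)))² = (898/21 + (5 - 4*I))² = (1003/21 - 4*I)²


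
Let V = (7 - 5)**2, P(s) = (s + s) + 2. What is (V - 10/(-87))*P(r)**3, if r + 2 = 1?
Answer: 0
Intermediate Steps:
r = -1 (r = -2 + 1 = -1)
P(s) = 2 + 2*s (P(s) = 2*s + 2 = 2 + 2*s)
V = 4 (V = 2**2 = 4)
(V - 10/(-87))*P(r)**3 = (4 - 10/(-87))*(2 + 2*(-1))**3 = (4 - 10*(-1/87))*(2 - 2)**3 = (4 + 10/87)*0**3 = (358/87)*0 = 0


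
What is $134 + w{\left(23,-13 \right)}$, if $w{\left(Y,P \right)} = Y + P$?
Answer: $144$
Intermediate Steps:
$w{\left(Y,P \right)} = P + Y$
$134 + w{\left(23,-13 \right)} = 134 + \left(-13 + 23\right) = 134 + 10 = 144$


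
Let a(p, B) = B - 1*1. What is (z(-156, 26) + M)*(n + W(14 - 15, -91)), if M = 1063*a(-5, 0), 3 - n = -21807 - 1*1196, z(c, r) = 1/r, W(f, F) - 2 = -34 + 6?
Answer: -317549130/13 ≈ -2.4427e+7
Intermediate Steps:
a(p, B) = -1 + B (a(p, B) = B - 1 = -1 + B)
W(f, F) = -26 (W(f, F) = 2 + (-34 + 6) = 2 - 28 = -26)
n = 23006 (n = 3 - (-21807 - 1*1196) = 3 - (-21807 - 1196) = 3 - 1*(-23003) = 3 + 23003 = 23006)
M = -1063 (M = 1063*(-1 + 0) = 1063*(-1) = -1063)
(z(-156, 26) + M)*(n + W(14 - 15, -91)) = (1/26 - 1063)*(23006 - 26) = (1/26 - 1063)*22980 = -27637/26*22980 = -317549130/13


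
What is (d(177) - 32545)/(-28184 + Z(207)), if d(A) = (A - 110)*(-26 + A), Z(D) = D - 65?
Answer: 1602/2003 ≈ 0.79980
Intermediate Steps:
Z(D) = -65 + D
d(A) = (-110 + A)*(-26 + A)
(d(177) - 32545)/(-28184 + Z(207)) = ((2860 + 177² - 136*177) - 32545)/(-28184 + (-65 + 207)) = ((2860 + 31329 - 24072) - 32545)/(-28184 + 142) = (10117 - 32545)/(-28042) = -22428*(-1/28042) = 1602/2003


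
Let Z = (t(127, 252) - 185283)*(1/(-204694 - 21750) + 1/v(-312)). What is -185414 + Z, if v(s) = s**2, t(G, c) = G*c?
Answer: -113530390329989/612304576 ≈ -1.8542e+5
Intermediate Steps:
Z = -549675525/612304576 (Z = (127*252 - 185283)*(1/(-204694 - 21750) + 1/((-312)**2)) = (32004 - 185283)*(1/(-226444) + 1/97344) = -153279*(-1/226444 + 1/97344) = -153279*32275/5510741184 = -549675525/612304576 ≈ -0.89772)
-185414 + Z = -185414 - 549675525/612304576 = -113530390329989/612304576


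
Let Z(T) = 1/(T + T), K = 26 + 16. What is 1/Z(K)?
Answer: 84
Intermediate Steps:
K = 42
Z(T) = 1/(2*T)
1/Z(K) = 1/((1/2)/42) = 1/((1/2)*(1/42)) = 1/(1/84) = 84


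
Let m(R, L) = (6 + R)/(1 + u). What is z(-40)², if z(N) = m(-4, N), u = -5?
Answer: ¼ ≈ 0.25000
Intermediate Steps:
m(R, L) = -3/2 - R/4 (m(R, L) = (6 + R)/(1 - 5) = (6 + R)/(-4) = (6 + R)*(-¼) = -3/2 - R/4)
z(N) = -½ (z(N) = -3/2 - ¼*(-4) = -3/2 + 1 = -½)
z(-40)² = (-½)² = ¼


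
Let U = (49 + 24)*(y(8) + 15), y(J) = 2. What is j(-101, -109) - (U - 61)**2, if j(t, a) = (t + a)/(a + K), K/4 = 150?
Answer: -683668610/491 ≈ -1.3924e+6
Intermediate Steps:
K = 600 (K = 4*150 = 600)
j(t, a) = (a + t)/(600 + a) (j(t, a) = (t + a)/(a + 600) = (a + t)/(600 + a))
U = 1241 (U = (49 + 24)*(2 + 15) = 73*17 = 1241)
j(-101, -109) - (U - 61)**2 = (-109 - 101)/(600 - 109) - (1241 - 61)**2 = -210/491 - 1*1180**2 = (1/491)*(-210) - 1*1392400 = -210/491 - 1392400 = -683668610/491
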